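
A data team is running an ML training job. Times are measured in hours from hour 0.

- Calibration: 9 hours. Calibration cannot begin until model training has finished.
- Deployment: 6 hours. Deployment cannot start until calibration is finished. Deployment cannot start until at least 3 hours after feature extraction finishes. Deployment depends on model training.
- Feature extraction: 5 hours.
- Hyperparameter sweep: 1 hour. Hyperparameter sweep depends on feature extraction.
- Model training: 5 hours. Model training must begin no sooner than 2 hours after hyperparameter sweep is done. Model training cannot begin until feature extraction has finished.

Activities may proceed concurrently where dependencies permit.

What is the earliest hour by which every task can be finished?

28

Feature extraction can start immediately at hour 0; it finishes at hour 5.
After feature extraction (finishes hour 5), hyperparameter sweep can start at hour 5 and finishes at hour 6.
Model training needs all of hyperparameter sweep (finishes hour 6, plus 2-hour gap → hour 8); feature extraction (finishes hour 5). That puts its earliest start at hour 8; it finishes at 8 + 5 = hour 13.
After model training (finishes hour 13), calibration can start at hour 13 and finishes at hour 22.
For deployment: calibration (finishes hour 22); feature extraction (finishes hour 5, plus 3-hour gap → hour 8); model training (finishes hour 13). Taking the maximum gives a start of hour 22, and it finishes at 22 + 6 = hour 28.
All tasks are finished once the last one completes. Finish times: Feature extraction at 5, Hyperparameter sweep at 6, Model training at 13, Calibration at 22, Deployment at 28. The latest is hour 28.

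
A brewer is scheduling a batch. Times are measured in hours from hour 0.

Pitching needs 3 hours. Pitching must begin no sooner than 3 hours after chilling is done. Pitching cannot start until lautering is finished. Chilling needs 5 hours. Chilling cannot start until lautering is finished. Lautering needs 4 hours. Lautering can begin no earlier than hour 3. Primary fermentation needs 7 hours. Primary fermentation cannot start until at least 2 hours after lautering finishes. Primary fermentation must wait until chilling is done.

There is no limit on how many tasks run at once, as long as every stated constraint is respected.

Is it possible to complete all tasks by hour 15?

No

Lautering waits on its own release at hour 3, so it starts at hour 3 and finishes at 3 + 4 = hour 7.
Chilling cannot begin until lautering (finishes hour 7). It runs from hour 7 to 7 + 5 = hour 12.
For primary fermentation: lautering (finishes hour 7, plus 2-hour gap → hour 9); chilling (finishes hour 12). Taking the maximum gives a start of hour 12, and it finishes at 12 + 7 = hour 19.
Pitching cannot start until chilling (finishes hour 12, plus 3-hour gap → hour 15); lautering (finishes hour 7). The controlling bound is hour 15, so pitching finishes at 15 + 3 = hour 18.
The earliest everything can be done is hour 19, which is after the deadline of 15, so it is not possible.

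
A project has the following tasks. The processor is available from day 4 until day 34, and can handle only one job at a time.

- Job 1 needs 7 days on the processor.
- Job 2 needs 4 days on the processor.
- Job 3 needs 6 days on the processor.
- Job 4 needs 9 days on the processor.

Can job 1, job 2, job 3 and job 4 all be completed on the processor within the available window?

The processor window is 34 − 4 = 30 days.
Running back to back, the jobs need 7 + 4 + 6 + 9 = 26 days on the processor.
Since 26 ≤ 30, they fit within the window.

Yes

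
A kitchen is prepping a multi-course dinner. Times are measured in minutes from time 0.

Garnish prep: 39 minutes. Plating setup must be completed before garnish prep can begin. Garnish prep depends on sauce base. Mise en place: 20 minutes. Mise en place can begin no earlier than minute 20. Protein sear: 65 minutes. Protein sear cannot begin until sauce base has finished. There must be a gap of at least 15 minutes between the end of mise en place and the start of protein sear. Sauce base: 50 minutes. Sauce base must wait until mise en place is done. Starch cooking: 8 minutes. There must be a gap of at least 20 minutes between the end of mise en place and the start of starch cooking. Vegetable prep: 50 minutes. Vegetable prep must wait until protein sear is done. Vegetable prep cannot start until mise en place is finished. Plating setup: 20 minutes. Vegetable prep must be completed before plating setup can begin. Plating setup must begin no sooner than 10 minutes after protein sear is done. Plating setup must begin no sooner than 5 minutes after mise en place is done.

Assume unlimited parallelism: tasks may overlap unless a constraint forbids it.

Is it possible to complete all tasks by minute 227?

No

Mise en place waits on its own release at minute 20, so it starts at minute 20 and finishes at 20 + 20 = minute 40.
After mise en place (finishes minute 40, plus 20-minute gap → minute 60), starch cooking can start at minute 60 and finishes at minute 68.
Sauce base cannot begin until mise en place (finishes minute 40). It runs from minute 40 to 40 + 50 = minute 90.
Protein sear has to wait for sauce base (finishes minute 90); mise en place (finishes minute 40, plus 15-minute gap → minute 55). The latest of these is minute 90, so protein sear runs minute 90 to 90 + 65 = minute 155.
Vegetable prep cannot start until protein sear (finishes minute 155); mise en place (finishes minute 40). The controlling bound is minute 155, so vegetable prep finishes at 155 + 50 = minute 205.
Plating setup has to wait for vegetable prep (finishes minute 205); protein sear (finishes minute 155, plus 10-minute gap → minute 165); mise en place (finishes minute 40, plus 5-minute gap → minute 45). The latest of these is minute 205, so plating setup runs minute 205 to 205 + 20 = minute 225.
Garnish prep has to wait for plating setup (finishes minute 225); sauce base (finishes minute 90). The latest of these is minute 225, so garnish prep runs minute 225 to 225 + 39 = minute 264.
The earliest everything can be done is minute 264, which is after the deadline of 227, so it is not possible.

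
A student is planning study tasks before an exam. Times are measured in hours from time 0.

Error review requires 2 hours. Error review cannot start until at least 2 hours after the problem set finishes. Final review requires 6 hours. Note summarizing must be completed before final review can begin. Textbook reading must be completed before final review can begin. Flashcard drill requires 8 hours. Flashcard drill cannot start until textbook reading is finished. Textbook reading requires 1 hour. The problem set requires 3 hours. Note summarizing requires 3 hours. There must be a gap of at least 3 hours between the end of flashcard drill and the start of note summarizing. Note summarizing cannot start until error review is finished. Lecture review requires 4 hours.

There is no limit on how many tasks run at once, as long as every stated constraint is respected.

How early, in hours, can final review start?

15

Nothing blocks the problem set, so it runs from hour 0 to hour 3.
Error review cannot begin until the problem set (finishes hour 3, plus 2-hour gap → hour 5). It runs from hour 5 to 5 + 2 = hour 7.
Textbook reading has no prerequisites, so it starts at hour 0 and finishes at hour 1.
After textbook reading (finishes hour 1), flashcard drill can start at hour 1 and finishes at hour 9.
Note summarizing has to wait for flashcard drill (finishes hour 9, plus 3-hour gap → hour 12); error review (finishes hour 7). The latest of these is hour 12, so note summarizing runs hour 12 to 12 + 3 = hour 15.
Final review waits on note summarizing (finishes hour 15); textbook reading (finishes hour 1). The latest of these is hour 15, which is the earliest final review can start.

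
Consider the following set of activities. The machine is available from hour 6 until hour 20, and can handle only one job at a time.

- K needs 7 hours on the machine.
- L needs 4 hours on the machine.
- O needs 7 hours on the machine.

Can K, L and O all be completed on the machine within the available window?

No

The machine window is 20 − 6 = 14 hours.
Running back to back, the jobs need 7 + 4 + 7 = 18 hours on the machine.
Since 18 > 14, they cannot all fit.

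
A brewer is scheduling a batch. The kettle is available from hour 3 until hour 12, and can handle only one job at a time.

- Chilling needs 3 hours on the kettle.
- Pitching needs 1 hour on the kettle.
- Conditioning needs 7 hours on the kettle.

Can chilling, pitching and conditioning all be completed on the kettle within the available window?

No

The kettle window is 12 − 3 = 9 hours.
Running back to back, the jobs need 3 + 1 + 7 = 11 hours on the kettle.
Since 11 > 9, they cannot all fit.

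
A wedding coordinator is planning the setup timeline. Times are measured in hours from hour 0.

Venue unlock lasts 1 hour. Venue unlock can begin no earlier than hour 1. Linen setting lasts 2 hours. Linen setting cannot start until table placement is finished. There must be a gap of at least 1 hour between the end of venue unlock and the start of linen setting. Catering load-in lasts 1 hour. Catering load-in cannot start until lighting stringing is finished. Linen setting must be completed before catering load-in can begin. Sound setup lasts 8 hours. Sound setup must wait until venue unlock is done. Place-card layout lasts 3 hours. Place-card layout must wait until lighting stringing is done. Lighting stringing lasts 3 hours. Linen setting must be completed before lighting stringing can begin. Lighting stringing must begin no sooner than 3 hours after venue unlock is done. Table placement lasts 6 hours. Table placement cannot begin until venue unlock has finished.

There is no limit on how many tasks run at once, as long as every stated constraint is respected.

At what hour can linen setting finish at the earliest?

After its own release at hour 1, venue unlock can start at hour 1 and finishes at hour 2.
Table placement waits on venue unlock (finishes hour 2), so it starts at hour 2 and finishes at 2 + 6 = hour 8.
Linen setting has to wait for table placement (finishes hour 8); venue unlock (finishes hour 2, plus 1-hour gap → hour 3). The latest of these is hour 8, so linen setting runs hour 8 to 8 + 2 = hour 10.

10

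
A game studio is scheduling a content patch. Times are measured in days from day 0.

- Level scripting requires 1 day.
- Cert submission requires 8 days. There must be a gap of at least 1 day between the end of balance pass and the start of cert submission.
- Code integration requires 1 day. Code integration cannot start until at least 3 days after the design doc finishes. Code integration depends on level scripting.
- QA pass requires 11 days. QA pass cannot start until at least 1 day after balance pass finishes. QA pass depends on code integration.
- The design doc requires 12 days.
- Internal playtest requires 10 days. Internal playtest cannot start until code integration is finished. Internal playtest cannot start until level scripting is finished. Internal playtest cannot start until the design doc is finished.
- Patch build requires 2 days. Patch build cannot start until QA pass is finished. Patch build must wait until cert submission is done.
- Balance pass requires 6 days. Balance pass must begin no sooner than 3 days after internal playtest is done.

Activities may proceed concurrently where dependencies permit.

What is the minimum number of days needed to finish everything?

Level scripting can start immediately at day 0; it finishes at day 1.
The design doc can start immediately at day 0; it finishes at day 12.
Code integration cannot start until the design doc (finishes day 12, plus 3-day gap → day 15); level scripting (finishes day 1). The controlling bound is day 15, so code integration finishes at 15 + 1 = day 16.
For internal playtest: code integration (finishes day 16); level scripting (finishes day 1); the design doc (finishes day 12). Taking the maximum gives a start of day 16, and it finishes at 16 + 10 = day 26.
Balance pass waits on internal playtest (finishes day 26, plus 3-day gap → day 29), so it starts at day 29 and finishes at 29 + 6 = day 35.
After balance pass (finishes day 35, plus 1-day gap → day 36), cert submission can start at day 36 and finishes at day 44.
QA pass has to wait for balance pass (finishes day 35, plus 1-day gap → day 36); code integration (finishes day 16). The latest of these is day 36, so QA pass runs day 36 to 36 + 11 = day 47.
Patch build has to wait for QA pass (finishes day 47); cert submission (finishes day 44). The latest of these is day 47, so patch build runs day 47 to 47 + 2 = day 49.
All tasks are finished once the last one completes. Finish times: The design doc at 12, Level scripting at 1, Code integration at 16, Internal playtest at 26, Balance pass at 35, QA pass at 47, Cert submission at 44, Patch build at 49. The latest is day 49.

49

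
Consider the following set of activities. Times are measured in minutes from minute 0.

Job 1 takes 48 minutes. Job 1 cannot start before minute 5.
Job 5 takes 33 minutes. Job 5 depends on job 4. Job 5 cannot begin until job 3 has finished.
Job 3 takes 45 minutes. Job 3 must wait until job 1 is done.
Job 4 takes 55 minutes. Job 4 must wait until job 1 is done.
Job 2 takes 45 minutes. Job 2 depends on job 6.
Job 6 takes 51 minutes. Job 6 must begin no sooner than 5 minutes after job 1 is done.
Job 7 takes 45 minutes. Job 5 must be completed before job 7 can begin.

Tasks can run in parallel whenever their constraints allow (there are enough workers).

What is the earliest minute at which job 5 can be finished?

Job 1 waits on its own release at minute 5, so it starts at minute 5 and finishes at 5 + 48 = minute 53.
Job 4 waits on job 1 (finishes minute 53), so it starts at minute 53 and finishes at 53 + 55 = minute 108.
Job 3 waits on job 1 (finishes minute 53), so it starts at minute 53 and finishes at 53 + 45 = minute 98.
Job 5 has to wait for job 4 (finishes minute 108); job 3 (finishes minute 98). The latest of these is minute 108, so job 5 runs minute 108 to 108 + 33 = minute 141.

141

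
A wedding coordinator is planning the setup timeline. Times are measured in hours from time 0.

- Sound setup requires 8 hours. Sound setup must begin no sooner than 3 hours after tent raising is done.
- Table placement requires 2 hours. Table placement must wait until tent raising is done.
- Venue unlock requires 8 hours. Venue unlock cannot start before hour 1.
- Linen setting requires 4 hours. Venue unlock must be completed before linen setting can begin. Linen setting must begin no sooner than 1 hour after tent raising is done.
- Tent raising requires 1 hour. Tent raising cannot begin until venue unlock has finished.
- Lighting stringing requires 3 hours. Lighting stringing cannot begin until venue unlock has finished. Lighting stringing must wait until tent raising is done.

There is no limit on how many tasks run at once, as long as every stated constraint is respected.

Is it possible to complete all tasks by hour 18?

Venue unlock cannot begin until its own release at hour 1. It runs from hour 1 to 1 + 8 = hour 9.
Tent raising waits on venue unlock (finishes hour 9), so it starts at hour 9 and finishes at 9 + 1 = hour 10.
After tent raising (finishes hour 10, plus 3-hour gap → hour 13), sound setup can start at hour 13 and finishes at hour 21.
Lighting stringing needs all of venue unlock (finishes hour 9); tent raising (finishes hour 10). That puts its earliest start at hour 10; it finishes at 10 + 3 = hour 13.
For linen setting: venue unlock (finishes hour 9); tent raising (finishes hour 10, plus 1-hour gap → hour 11). Taking the maximum gives a start of hour 11, and it finishes at 11 + 4 = hour 15.
Table placement waits on tent raising (finishes hour 10), so it starts at hour 10 and finishes at 10 + 2 = hour 12.
The earliest everything can be done is hour 21, which is after the deadline of 18, so it is not possible.

No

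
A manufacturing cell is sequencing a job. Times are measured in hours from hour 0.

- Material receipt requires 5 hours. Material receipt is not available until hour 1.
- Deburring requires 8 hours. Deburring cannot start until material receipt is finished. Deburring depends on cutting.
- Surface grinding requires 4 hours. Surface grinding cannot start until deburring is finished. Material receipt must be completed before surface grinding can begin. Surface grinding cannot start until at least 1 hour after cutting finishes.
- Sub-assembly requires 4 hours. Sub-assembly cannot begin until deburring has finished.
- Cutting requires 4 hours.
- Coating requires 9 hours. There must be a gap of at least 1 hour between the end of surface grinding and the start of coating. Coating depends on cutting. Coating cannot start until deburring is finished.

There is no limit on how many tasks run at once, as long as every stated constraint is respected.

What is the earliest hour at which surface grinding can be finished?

Cutting has no prerequisites, so it starts at hour 0 and finishes at hour 4.
Material receipt cannot begin until its own release at hour 1. It runs from hour 1 to 1 + 5 = hour 6.
For deburring: material receipt (finishes hour 6); cutting (finishes hour 4). Taking the maximum gives a start of hour 6, and it finishes at 6 + 8 = hour 14.
For surface grinding: deburring (finishes hour 14); material receipt (finishes hour 6); cutting (finishes hour 4, plus 1-hour gap → hour 5). Taking the maximum gives a start of hour 14, and it finishes at 14 + 4 = hour 18.

18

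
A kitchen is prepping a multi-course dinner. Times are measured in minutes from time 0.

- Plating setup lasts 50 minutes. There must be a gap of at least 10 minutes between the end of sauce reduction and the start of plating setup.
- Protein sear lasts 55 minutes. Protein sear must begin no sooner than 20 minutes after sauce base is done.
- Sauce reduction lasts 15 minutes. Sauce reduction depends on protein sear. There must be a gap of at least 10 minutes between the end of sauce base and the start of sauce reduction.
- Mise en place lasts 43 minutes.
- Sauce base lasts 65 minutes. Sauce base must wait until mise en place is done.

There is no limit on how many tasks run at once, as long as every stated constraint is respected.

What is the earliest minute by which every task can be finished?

258

Mise en place can start immediately at minute 0; it finishes at minute 43.
After mise en place (finishes minute 43), sauce base can start at minute 43 and finishes at minute 108.
After sauce base (finishes minute 108, plus 20-minute gap → minute 128), protein sear can start at minute 128 and finishes at minute 183.
Sauce reduction has to wait for protein sear (finishes minute 183); sauce base (finishes minute 108, plus 10-minute gap → minute 118). The latest of these is minute 183, so sauce reduction runs minute 183 to 183 + 15 = minute 198.
Plating setup cannot begin until sauce reduction (finishes minute 198, plus 10-minute gap → minute 208). It runs from minute 208 to 208 + 50 = minute 258.
All tasks are finished once the last one completes. Finish times: Mise en place at 43, Sauce base at 108, Protein sear at 183, Sauce reduction at 198, Plating setup at 258. The latest is minute 258.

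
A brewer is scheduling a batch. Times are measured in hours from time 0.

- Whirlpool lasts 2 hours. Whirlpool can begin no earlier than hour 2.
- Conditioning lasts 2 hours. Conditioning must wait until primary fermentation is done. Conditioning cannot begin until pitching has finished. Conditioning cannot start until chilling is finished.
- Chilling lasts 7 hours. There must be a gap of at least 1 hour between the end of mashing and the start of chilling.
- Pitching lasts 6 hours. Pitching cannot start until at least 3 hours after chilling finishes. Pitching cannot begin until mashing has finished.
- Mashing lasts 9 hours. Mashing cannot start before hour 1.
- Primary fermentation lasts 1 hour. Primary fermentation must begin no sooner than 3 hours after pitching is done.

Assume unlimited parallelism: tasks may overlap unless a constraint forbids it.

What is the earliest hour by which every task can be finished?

After its own release at hour 2, whirlpool can start at hour 2 and finishes at hour 4.
After its own release at hour 1, mashing can start at hour 1 and finishes at hour 10.
Chilling waits on mashing (finishes hour 10, plus 1-hour gap → hour 11), so it starts at hour 11 and finishes at 11 + 7 = hour 18.
Pitching has to wait for chilling (finishes hour 18, plus 3-hour gap → hour 21); mashing (finishes hour 10). The latest of these is hour 21, so pitching runs hour 21 to 21 + 6 = hour 27.
Primary fermentation cannot begin until pitching (finishes hour 27, plus 3-hour gap → hour 30). It runs from hour 30 to 30 + 1 = hour 31.
Conditioning cannot start until primary fermentation (finishes hour 31); pitching (finishes hour 27); chilling (finishes hour 18). The controlling bound is hour 31, so conditioning finishes at 31 + 2 = hour 33.
All tasks are finished once the last one completes. Finish times: Mashing at 10, Whirlpool at 4, Chilling at 18, Pitching at 27, Primary fermentation at 31, Conditioning at 33. The latest is hour 33.

33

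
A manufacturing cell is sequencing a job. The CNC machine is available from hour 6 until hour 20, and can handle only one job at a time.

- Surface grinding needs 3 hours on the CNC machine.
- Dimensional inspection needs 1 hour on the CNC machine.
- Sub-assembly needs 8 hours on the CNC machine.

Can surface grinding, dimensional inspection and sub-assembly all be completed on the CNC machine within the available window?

The CNC machine window is 20 − 6 = 14 hours.
Running back to back, the jobs need 3 + 1 + 8 = 12 hours on the CNC machine.
Since 12 ≤ 14, they fit within the window.

Yes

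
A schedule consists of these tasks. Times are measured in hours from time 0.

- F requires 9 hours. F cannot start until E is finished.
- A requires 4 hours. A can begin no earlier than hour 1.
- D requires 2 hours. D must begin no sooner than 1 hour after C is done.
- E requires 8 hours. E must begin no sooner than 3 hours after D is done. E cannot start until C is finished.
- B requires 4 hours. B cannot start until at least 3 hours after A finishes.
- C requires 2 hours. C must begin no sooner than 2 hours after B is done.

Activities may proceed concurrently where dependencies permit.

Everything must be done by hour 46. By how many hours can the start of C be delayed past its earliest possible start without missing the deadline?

A cannot begin until its own release at hour 1. It runs from hour 1 to 1 + 4 = hour 5.
After A (finishes hour 5, plus 3-hour gap → hour 8), B can start at hour 8 and finishes at hour 12.
C waits on B (finishes hour 12, plus 2-hour gap → hour 14), so it starts at hour 14 and finishes at 14 + 2 = hour 16.

Working backward from the deadline:
F has no dependents, so it just needs to finish by hour 46. Starting by 46 − 9 = hour 37 achieves that.
E feeds into F (must start by hour 37); so E must finish by hour 37 and therefore start by hour 29.
D has to be done before E (must start by hour 29, minus 3-hour gap → hour 26). That means finishing by hour 26, i.e. starting by 26 − 2 = hour 24.
For C: D (must start by hour 24, minus 1-hour gap → hour 23); E (must start by hour 29). The most restrictive is hour 23; with a 2-hour duration, C must start by hour 21.
So C can start as early as hour 14 and as late as hour 21, giving 21 − 14 = 7 hours of slack.

7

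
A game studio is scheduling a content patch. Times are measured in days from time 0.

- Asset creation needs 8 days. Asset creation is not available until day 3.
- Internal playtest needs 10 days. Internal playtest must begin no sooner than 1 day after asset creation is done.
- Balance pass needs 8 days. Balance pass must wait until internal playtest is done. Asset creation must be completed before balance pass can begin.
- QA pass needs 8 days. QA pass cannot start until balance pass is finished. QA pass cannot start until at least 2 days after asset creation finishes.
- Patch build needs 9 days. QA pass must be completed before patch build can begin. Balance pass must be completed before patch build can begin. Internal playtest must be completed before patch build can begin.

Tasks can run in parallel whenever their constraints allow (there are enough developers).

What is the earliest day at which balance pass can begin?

Asset creation cannot begin until its own release at day 3. It runs from day 3 to 3 + 8 = day 11.
Internal playtest waits on asset creation (finishes day 11, plus 1-day gap → day 12), so it starts at day 12 and finishes at 12 + 10 = day 22.
Balance pass waits on internal playtest (finishes day 22); asset creation (finishes day 11). The latest of these is day 22, which is the earliest balance pass can start.

22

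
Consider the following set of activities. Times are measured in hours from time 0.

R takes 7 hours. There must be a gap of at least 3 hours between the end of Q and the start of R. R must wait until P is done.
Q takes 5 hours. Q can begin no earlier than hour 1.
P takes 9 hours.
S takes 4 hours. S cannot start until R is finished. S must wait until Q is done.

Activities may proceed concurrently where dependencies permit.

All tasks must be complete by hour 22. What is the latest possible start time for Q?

3

To finish by hour 22, S (duration 4) must start no later than hour 18.
Since S (must start by hour 18) depends on it, R must finish by hour 18. Backing off its 7-hour duration gives a latest start of hour 11.
For Q: R (must start by hour 11, minus 3-hour gap → hour 8); S (must start by hour 18). The most restrictive is hour 8; with a 5-hour duration, Q must start by hour 3.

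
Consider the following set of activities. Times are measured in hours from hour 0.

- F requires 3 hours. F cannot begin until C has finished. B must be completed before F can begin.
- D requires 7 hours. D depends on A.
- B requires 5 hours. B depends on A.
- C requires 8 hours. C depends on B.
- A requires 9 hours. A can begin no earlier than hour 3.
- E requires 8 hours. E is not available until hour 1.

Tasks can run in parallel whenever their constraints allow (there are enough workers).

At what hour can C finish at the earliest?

A cannot begin until its own release at hour 3. It runs from hour 3 to 3 + 9 = hour 12.
B cannot begin until A (finishes hour 12). It runs from hour 12 to 12 + 5 = hour 17.
C cannot begin until B (finishes hour 17). It runs from hour 17 to 17 + 8 = hour 25.

25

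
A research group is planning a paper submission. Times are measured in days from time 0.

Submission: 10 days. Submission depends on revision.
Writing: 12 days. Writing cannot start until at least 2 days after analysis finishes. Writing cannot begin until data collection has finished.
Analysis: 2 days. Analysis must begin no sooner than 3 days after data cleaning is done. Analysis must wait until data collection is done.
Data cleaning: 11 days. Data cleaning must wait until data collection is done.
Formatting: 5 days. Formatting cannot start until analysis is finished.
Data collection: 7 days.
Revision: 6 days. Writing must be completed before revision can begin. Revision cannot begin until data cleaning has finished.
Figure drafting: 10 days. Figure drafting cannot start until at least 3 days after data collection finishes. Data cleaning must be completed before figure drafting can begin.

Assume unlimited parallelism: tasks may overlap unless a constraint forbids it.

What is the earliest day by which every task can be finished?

Nothing blocks data collection, so it runs from day 0 to day 7.
After data collection (finishes day 7), data cleaning can start at day 7 and finishes at day 18.
For figure drafting: data collection (finishes day 7, plus 3-day gap → day 10); data cleaning (finishes day 18). Taking the maximum gives a start of day 18, and it finishes at 18 + 10 = day 28.
Analysis has to wait for data cleaning (finishes day 18, plus 3-day gap → day 21); data collection (finishes day 7). The latest of these is day 21, so analysis runs day 21 to 21 + 2 = day 23.
After analysis (finishes day 23), formatting can start at day 23 and finishes at day 28.
For writing: analysis (finishes day 23, plus 2-day gap → day 25); data collection (finishes day 7). Taking the maximum gives a start of day 25, and it finishes at 25 + 12 = day 37.
Revision cannot start until writing (finishes day 37); data cleaning (finishes day 18). The controlling bound is day 37, so revision finishes at 37 + 6 = day 43.
Submission waits on revision (finishes day 43), so it starts at day 43 and finishes at 43 + 10 = day 53.
All tasks are finished once the last one completes. Finish times: Data collection at 7, Data cleaning at 18, Analysis at 23, Figure drafting at 28, Writing at 37, Revision at 43, Formatting at 28, Submission at 53. The latest is day 53.

53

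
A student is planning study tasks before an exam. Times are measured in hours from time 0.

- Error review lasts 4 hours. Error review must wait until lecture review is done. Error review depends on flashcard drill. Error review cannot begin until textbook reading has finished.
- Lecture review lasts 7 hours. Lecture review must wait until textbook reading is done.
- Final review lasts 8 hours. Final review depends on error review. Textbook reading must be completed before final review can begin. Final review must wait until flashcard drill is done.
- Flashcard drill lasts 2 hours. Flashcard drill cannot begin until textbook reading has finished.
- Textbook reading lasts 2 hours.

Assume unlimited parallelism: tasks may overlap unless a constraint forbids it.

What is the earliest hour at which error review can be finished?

13

Nothing blocks textbook reading, so it runs from hour 0 to hour 2.
After textbook reading (finishes hour 2), flashcard drill can start at hour 2 and finishes at hour 4.
Lecture review waits on textbook reading (finishes hour 2), so it starts at hour 2 and finishes at 2 + 7 = hour 9.
Error review cannot start until lecture review (finishes hour 9); flashcard drill (finishes hour 4); textbook reading (finishes hour 2). The controlling bound is hour 9, so error review finishes at 9 + 4 = hour 13.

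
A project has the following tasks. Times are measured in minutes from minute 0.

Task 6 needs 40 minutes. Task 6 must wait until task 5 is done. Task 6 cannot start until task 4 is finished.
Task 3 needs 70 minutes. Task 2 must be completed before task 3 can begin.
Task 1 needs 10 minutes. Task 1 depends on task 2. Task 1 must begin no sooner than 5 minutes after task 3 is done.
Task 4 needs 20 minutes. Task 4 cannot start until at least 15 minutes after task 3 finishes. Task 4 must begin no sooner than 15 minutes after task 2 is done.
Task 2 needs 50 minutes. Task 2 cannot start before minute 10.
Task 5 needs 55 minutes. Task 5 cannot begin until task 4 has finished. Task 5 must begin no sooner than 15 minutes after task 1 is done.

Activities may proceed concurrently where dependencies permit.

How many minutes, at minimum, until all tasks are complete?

Task 2 waits on its own release at minute 10, so it starts at minute 10 and finishes at 10 + 50 = minute 60.
Task 3 waits on task 2 (finishes minute 60), so it starts at minute 60 and finishes at 60 + 70 = minute 130.
For task 4: task 3 (finishes minute 130, plus 15-minute gap → minute 145); task 2 (finishes minute 60, plus 15-minute gap → minute 75). Taking the maximum gives a start of minute 145, and it finishes at 145 + 20 = minute 165.
Task 1 has to wait for task 2 (finishes minute 60); task 3 (finishes minute 130, plus 5-minute gap → minute 135). The latest of these is minute 135, so task 1 runs minute 135 to 135 + 10 = minute 145.
Task 5 needs all of task 4 (finishes minute 165); task 1 (finishes minute 145, plus 15-minute gap → minute 160). That puts its earliest start at minute 165; it finishes at 165 + 55 = minute 220.
Task 6 cannot start until task 5 (finishes minute 220); task 4 (finishes minute 165). The controlling bound is minute 220, so task 6 finishes at 220 + 40 = minute 260.
All tasks are finished once the last one completes. Finish times: Task 1 at 145, Task 2 at 60, Task 3 at 130, Task 4 at 165, Task 5 at 220, Task 6 at 260. The latest is minute 260.

260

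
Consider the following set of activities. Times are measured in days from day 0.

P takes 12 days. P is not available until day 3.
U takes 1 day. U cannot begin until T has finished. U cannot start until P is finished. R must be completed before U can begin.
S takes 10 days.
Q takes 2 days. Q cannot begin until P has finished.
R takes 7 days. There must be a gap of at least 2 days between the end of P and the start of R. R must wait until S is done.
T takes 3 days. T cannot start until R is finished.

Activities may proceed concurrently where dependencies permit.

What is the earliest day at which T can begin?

Nothing blocks S, so it runs from day 0 to day 10.
P waits on its own release at day 3, so it starts at day 3 and finishes at 3 + 12 = day 15.
R cannot start until P (finishes day 15, plus 2-day gap → day 17); S (finishes day 10). The controlling bound is day 17, so R finishes at 17 + 7 = day 24.
T waits on R (finishes day 24), so the earliest it can start is day 24.

24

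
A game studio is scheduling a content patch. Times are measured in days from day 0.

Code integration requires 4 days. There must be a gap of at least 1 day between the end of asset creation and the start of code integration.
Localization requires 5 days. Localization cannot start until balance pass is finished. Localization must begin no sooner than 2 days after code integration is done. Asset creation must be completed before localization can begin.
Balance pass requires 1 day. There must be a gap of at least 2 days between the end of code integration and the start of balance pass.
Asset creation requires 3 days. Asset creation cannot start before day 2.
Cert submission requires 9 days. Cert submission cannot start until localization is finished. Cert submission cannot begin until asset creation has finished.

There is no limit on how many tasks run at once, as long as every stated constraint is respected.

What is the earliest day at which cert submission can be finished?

Asset creation cannot begin until its own release at day 2. It runs from day 2 to 2 + 3 = day 5.
Code integration cannot begin until asset creation (finishes day 5, plus 1-day gap → day 6). It runs from day 6 to 6 + 4 = day 10.
After code integration (finishes day 10, plus 2-day gap → day 12), balance pass can start at day 12 and finishes at day 13.
For localization: balance pass (finishes day 13); code integration (finishes day 10, plus 2-day gap → day 12); asset creation (finishes day 5). Taking the maximum gives a start of day 13, and it finishes at 13 + 5 = day 18.
Cert submission needs all of localization (finishes day 18); asset creation (finishes day 5). That puts its earliest start at day 18; it finishes at 18 + 9 = day 27.

27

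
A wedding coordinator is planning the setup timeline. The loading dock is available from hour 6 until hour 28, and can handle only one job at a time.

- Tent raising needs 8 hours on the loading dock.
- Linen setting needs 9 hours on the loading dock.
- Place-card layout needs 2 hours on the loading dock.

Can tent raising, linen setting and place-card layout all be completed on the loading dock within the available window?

The loading dock window is 28 − 6 = 22 hours.
Running back to back, the jobs need 8 + 9 + 2 = 19 hours on the loading dock.
Since 19 ≤ 22, they fit within the window.

Yes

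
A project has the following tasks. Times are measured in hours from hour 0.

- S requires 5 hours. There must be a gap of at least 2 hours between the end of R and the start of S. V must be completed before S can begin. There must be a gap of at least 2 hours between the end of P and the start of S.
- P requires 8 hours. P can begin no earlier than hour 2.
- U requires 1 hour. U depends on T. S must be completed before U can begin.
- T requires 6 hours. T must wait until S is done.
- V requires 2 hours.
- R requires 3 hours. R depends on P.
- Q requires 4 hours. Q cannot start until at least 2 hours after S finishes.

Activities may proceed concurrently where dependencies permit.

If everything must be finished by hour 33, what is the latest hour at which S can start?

To finish by hour 33, Q (duration 4) must start no later than hour 29.
U must finish by hour 33; it takes 1 hour, so it must start by 33 − 1 = hour 32.
Since U (must start by hour 32) depends on it, T must finish by hour 32. Backing off its 6-hour duration gives a latest start of hour 26.
For S: Q (must start by hour 29, minus 2-hour gap → hour 27); T (must start by hour 26); U (must start by hour 32). The most restrictive is hour 26; with a 5-hour duration, S must start by hour 21.

21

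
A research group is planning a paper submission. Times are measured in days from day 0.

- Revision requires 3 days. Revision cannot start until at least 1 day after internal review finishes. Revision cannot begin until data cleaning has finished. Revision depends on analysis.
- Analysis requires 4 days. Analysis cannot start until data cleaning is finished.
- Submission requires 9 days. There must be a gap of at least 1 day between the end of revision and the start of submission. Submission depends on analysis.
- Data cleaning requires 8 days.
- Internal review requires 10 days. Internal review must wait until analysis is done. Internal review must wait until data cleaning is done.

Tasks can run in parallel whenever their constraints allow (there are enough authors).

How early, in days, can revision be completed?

Data cleaning has no prerequisites, so it starts at day 0 and finishes at day 8.
After data cleaning (finishes day 8), analysis can start at day 8 and finishes at day 12.
Internal review needs all of analysis (finishes day 12); data cleaning (finishes day 8). That puts its earliest start at day 12; it finishes at 12 + 10 = day 22.
Revision has to wait for internal review (finishes day 22, plus 1-day gap → day 23); data cleaning (finishes day 8); analysis (finishes day 12). The latest of these is day 23, so revision runs day 23 to 23 + 3 = day 26.

26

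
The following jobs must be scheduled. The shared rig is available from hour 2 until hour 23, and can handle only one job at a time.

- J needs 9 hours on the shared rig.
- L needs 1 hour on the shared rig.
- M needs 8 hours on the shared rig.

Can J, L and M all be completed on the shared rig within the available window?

The shared rig window is 23 − 2 = 21 hours.
Running back to back, the jobs need 9 + 1 + 8 = 18 hours on the shared rig.
Since 18 ≤ 21, they fit within the window.

Yes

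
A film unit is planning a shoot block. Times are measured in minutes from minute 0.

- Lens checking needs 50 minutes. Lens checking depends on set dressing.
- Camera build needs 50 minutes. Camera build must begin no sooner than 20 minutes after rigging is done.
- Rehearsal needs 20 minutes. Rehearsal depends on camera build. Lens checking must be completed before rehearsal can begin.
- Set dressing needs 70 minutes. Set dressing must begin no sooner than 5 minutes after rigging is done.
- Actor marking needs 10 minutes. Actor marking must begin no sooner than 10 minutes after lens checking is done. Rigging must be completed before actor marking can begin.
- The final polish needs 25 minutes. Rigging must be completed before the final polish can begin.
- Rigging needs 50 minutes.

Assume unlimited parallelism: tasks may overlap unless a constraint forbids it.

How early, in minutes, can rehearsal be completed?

Nothing blocks rigging, so it runs from minute 0 to minute 50.
After rigging (finishes minute 50, plus 20-minute gap → minute 70), camera build can start at minute 70 and finishes at minute 120.
Set dressing waits on rigging (finishes minute 50, plus 5-minute gap → minute 55), so it starts at minute 55 and finishes at 55 + 70 = minute 125.
After set dressing (finishes minute 125), lens checking can start at minute 125 and finishes at minute 175.
Rehearsal cannot start until camera build (finishes minute 120); lens checking (finishes minute 175). The controlling bound is minute 175, so rehearsal finishes at 175 + 20 = minute 195.

195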